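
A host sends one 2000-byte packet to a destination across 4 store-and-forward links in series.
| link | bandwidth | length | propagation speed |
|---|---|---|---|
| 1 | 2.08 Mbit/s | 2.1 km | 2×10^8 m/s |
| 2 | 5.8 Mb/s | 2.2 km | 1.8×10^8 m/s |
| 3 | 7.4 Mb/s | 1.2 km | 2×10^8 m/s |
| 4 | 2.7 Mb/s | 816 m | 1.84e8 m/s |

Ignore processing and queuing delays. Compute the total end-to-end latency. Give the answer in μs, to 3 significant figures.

L = 2000 × 8 = 16000 bits.
Transmission delays (L/R per hop): 7692.31, 2758.62, 2162.16, 5925.93 μs; sum = 18539 μs.
Propagation delays (d/s per hop): 10.5, 12.2222, 6, 4.43478 μs; sum = 33.157 μs.
End-to-end = 18600 μs.

18600 μs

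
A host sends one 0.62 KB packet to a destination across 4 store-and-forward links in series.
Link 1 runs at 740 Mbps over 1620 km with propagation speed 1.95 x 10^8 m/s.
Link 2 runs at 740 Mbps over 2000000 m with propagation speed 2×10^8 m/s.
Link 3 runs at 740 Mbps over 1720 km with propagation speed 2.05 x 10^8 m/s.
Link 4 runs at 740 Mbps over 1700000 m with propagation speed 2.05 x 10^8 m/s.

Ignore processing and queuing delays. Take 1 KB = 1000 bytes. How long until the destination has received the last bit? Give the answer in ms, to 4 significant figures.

L = 4960 bits.
Transmission delay per hop = L/R = 4960/740000000 = 0.0067027 ms; 4 hops → 0.0268108 ms.
Propagation delays (d/s per hop): 8.30769, 10, 8.39024, 8.29268 ms; sum = 34.9906 ms.
End-to-end = 35.02 ms.

35.02 ms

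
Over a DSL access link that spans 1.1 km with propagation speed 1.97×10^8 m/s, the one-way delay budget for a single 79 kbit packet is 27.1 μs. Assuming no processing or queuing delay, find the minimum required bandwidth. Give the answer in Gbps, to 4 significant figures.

3.672 Gbps

Propagation delay = 1100 / 197000000 = 5.58376 μs.
Transmission budget = 27.1 − 5.58376 = 21.5162 μs.
R ≥ L / t_tx = 79000 bits / 2.15162e-05 s = 3.672 Gbps.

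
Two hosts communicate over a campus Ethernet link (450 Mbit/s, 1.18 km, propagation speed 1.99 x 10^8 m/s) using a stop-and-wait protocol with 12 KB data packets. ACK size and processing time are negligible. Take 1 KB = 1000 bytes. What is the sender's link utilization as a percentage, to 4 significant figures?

94.73 %

t_tx = L/R = 96000/450000000 = 0.000213333 s.
t_prop = 1180/199000000 = 5.92965e-06 s; RTT = 1.18593e-05 s.
Cycle = t_tx + RTT = 0.000225193 s.
Utilization = t_tx / cycle = 0.000213333/0.000225193 = 94.73 %.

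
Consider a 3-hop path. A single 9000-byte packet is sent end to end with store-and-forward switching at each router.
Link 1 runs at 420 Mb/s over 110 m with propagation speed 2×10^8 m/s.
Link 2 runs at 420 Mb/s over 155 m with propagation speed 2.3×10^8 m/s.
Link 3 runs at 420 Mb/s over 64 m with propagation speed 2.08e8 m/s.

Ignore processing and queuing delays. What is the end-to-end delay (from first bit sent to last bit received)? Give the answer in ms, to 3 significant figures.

0.516 ms

L = 9000 × 8 = 72000 bits.
Transmission delay per hop = L/R = 72000/420000000 = 0.171429 ms; 3 hops → 0.514286 ms.
Propagation delays (d/s per hop): 0.00055, 0.000673913, 0.000307692 ms; sum = 0.00153161 ms.
End-to-end = 0.516 ms.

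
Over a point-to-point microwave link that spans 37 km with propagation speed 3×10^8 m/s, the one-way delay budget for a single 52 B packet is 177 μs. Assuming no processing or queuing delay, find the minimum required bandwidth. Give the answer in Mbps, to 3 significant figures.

L = 416 bits.
Propagation delay = 37000 / 300000000 = 123.333 μs.
Transmission budget = 177 − 123.333 = 53.6667 μs.
R ≥ L / t_tx = 416 bits / 5.36667e-05 s = 7.75 Mbps.

7.75 Mbps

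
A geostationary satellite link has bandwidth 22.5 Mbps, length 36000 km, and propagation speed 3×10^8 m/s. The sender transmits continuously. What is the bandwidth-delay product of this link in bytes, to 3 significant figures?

Propagation delay = 36000000 / 300000000 = 0.12 s.
BDP = R × t_prop = 22500000 × 0.12 = 2700000 bits.
In bytes: 2700000/8 = 338000 bytes.

338000 bytes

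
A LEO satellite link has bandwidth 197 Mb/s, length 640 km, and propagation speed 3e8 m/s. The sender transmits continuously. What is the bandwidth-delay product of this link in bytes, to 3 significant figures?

52500 bytes

Propagation delay = 640000 / 300000000 = 0.00213333 s.
BDP = R × t_prop = 197000000 × 0.00213333 = 420267 bits.
In bytes: 420267/8 = 52500 bytes.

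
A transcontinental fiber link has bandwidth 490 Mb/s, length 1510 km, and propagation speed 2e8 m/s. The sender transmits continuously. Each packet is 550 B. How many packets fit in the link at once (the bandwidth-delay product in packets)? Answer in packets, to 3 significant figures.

841 packets

Propagation delay = 1510000 / 200000000 = 0.00755 s.
BDP = R × t_prop = 490000000 × 0.00755 = 3699500 bits.
In packets of 4400 bits: 841 packets.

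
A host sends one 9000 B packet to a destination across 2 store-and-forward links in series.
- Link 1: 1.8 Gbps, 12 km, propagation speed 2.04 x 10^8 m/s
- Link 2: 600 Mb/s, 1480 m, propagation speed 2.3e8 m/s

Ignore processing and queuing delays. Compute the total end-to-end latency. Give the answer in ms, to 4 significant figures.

0.2253 ms

L = 9000 × 8 = 72000 bits.
Transmission delays (L/R per hop): 0.04, 0.12 ms; sum = 0.16 ms.
Propagation delays (d/s per hop): 0.0588235, 0.00643478 ms; sum = 0.0652583 ms.
End-to-end = 0.2253 ms.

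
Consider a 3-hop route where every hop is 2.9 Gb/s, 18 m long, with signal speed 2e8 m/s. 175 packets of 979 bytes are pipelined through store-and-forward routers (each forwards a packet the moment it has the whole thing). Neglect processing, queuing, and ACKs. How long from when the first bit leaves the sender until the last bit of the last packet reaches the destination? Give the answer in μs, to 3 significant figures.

478 μs

Per-hop transmission t_tx = L/R = 7832/2900000000 = 2.70069 μs.
Per-hop propagation t_prop = 18/200000000 = 0.09 μs.
Pipeline fill: first packet needs 3·t_tx to clear all hops; remaining 174 packets each add one t_tx.
Total = (3+175-1)·t_tx + 3·t_prop = 177·2.70069 + 3·0.09 = 478 μs.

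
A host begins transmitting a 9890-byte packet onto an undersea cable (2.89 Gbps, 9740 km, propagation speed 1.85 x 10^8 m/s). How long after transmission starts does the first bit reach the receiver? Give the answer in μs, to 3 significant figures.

First bit experiences only propagation delay: d/s = 9740000/185000000 = 52600 μs.

52600 μs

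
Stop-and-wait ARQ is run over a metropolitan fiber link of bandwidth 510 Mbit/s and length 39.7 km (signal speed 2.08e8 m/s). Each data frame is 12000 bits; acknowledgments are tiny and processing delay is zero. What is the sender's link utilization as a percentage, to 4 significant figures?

t_tx = L/R = 12000/510000000 = 2.35294e-05 s.
t_prop = 39700/208000000 = 0.000190865 s; RTT = 0.000381731 s.
Cycle = t_tx + RTT = 0.00040526 s.
Utilization = t_tx / cycle = 2.35294e-05/0.00040526 = 5.806 %.

5.806 %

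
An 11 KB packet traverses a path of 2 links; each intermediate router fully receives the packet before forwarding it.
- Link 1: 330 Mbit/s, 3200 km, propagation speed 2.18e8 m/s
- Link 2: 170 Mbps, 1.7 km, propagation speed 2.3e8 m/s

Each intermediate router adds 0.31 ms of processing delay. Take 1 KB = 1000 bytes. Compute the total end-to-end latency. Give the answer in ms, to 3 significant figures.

15.8 ms

L = 88000 bits.
Transmission delays (L/R per hop): 0.266667, 0.517647 ms; sum = 0.784314 ms.
Propagation delays (d/s per hop): 14.6789, 0.0073913 ms; sum = 14.6863 ms.
Processing at 1 router(s): 1 × 0.31 ms = 0.31 ms.
End-to-end = 15.8 ms.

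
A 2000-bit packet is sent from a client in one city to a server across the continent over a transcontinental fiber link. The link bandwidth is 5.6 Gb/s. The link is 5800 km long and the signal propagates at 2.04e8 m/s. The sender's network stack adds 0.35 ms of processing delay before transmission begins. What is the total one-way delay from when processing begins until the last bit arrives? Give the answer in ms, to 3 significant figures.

28.8 ms

Transmission delay = L/R = 2000 / 5600000000 = 0.000357143 ms.
Propagation delay = d/s = 5800000 m / 204000000 m/s = 28.4314 ms.
Plus processing delay 0.35 ms = 0.35 ms.
Total = 28.8 ms.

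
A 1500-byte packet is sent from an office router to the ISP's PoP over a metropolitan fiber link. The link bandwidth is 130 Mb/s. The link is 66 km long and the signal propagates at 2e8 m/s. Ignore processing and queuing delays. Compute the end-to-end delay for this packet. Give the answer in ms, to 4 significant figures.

L = 1500 × 8 = 12000 bits.
Transmission delay = L/R = 12000 / 130000000 = 0.0923077 ms.
Propagation delay = d/s = 66000 m / 200000000 m/s = 0.33 ms.
Total = 0.4223 ms.

0.4223 ms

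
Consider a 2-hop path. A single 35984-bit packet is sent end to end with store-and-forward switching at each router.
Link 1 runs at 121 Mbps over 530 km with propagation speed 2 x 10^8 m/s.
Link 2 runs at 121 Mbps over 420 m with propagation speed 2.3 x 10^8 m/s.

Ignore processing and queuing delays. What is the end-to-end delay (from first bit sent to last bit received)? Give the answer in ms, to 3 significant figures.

3.25 ms

Transmission delay per hop = L/R = 35984/121000000 = 0.297388 ms; 2 hops → 0.594777 ms.
Propagation delays (d/s per hop): 2.65, 0.00182609 ms; sum = 2.65183 ms.
End-to-end = 3.25 ms.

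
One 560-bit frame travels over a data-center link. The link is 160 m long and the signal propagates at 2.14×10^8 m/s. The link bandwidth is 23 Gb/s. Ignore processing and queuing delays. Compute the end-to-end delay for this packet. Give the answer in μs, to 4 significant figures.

0.7720 μs

Transmission delay = L/R = 560 / 23000000000 = 0.0243478 μs.
Propagation delay = d/s = 160 m / 214000000 m/s = 0.747664 μs.
Total = 0.7720 μs.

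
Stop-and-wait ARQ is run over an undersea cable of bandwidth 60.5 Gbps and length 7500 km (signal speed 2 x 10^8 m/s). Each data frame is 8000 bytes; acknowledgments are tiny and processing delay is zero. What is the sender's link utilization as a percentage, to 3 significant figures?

0.00141 %

t_tx = L/R = 64000/60500000000 = 1.05785e-06 s.
t_prop = 7500000/200000000 = 0.0375 s; RTT = 0.075 s.
Cycle = t_tx + RTT = 0.0750011 s.
Utilization = t_tx / cycle = 1.05785e-06/0.0750011 = 0.00141 %.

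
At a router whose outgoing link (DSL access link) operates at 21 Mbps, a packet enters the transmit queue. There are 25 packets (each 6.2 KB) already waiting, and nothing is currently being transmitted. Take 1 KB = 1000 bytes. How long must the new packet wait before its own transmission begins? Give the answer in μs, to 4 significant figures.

59050 μs

Each queued packet: L/R = 49600/21000000 = 2361.9 μs.
25 queued → 59047.6 μs.
Queuing delay = 59050 μs.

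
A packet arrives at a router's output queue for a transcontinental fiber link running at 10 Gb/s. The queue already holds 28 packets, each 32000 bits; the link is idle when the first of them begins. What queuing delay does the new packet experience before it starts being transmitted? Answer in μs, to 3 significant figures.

Each queued packet: L/R = 32000/10000000000 = 3.2 μs.
28 queued → 89.6 μs.
Queuing delay = 89.6 μs.

89.6 μs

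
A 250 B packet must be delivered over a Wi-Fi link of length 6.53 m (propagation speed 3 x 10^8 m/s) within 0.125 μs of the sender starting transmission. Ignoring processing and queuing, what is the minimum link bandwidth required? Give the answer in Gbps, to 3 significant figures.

19.4 Gbps

L = 2000 bits.
Propagation delay = 6.53 / 300000000 = 0.0217667 μs.
Transmission budget = 0.125 − 0.0217667 = 0.103233 μs.
R ≥ L / t_tx = 2000 bits / 1.03233e-07 s = 19.4 Gbps.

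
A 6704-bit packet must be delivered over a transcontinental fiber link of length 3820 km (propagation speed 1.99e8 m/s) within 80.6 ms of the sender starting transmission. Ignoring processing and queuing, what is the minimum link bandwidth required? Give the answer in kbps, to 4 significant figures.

109.2 kbps

Propagation delay = 3820000 / 199000000 = 19.196 ms.
Transmission budget = 80.6 − 19.196 = 61.404 ms.
R ≥ L / t_tx = 6704 bits / 0.061404 s = 109.2 kbps.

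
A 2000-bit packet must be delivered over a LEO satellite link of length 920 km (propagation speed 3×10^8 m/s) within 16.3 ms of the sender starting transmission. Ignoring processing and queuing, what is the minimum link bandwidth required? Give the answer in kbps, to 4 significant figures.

151.1 kbps

Propagation delay = 920000 / 300000000 = 3.06667 ms.
Transmission budget = 16.3 − 3.06667 = 13.2333 ms.
R ≥ L / t_tx = 2000 bits / 0.0132333 s = 151.1 kbps.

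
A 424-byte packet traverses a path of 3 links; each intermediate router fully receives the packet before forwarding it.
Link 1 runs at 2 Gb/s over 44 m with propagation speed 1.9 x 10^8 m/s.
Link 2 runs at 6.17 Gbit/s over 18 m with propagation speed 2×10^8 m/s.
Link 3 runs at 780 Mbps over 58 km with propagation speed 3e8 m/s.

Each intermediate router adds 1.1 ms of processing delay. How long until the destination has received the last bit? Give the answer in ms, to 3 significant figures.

L = 424 × 8 = 3392 bits.
Transmission delays (L/R per hop): 0.001696, 0.000549757, 0.00434872 ms; sum = 0.00659447 ms.
Propagation delays (d/s per hop): 0.000231579, 9e-05, 0.193333 ms; sum = 0.193655 ms.
Processing at 2 router(s): 2 × 1.1 ms = 2.2 ms.
End-to-end = 2.40 ms.

2.40 ms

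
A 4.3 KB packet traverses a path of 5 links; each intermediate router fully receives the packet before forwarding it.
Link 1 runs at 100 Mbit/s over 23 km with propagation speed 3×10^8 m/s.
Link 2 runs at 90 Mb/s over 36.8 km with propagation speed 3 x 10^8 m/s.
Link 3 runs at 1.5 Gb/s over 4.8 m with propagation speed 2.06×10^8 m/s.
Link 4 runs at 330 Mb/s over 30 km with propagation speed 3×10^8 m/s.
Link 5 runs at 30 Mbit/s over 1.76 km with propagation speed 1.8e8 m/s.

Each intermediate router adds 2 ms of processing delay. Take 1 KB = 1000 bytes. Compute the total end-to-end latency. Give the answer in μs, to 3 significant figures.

L = 34400 bits.
Transmission delays (L/R per hop): 344, 382.222, 22.9333, 104.242, 1146.67 μs; sum = 2000.06 μs.
Propagation delays (d/s per hop): 76.6667, 122.667, 0.023301, 100, 9.77778 μs; sum = 309.134 μs.
Processing at 4 router(s): 4 × 2 ms = 8000 μs.
End-to-end = 10300 μs.

10300 μs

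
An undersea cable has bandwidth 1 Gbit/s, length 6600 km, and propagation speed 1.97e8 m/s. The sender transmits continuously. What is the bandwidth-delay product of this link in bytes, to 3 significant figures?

Propagation delay = 6600000 / 197000000 = 0.0335025 s.
BDP = R × t_prop = 1000000000 × 0.0335025 = 33502500 bits.
In bytes: 33502500/8 = 4190000 bytes.

4190000 bytes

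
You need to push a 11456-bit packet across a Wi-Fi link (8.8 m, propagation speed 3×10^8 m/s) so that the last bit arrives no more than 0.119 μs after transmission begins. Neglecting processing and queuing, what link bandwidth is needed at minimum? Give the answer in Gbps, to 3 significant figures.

128 Gbps

Propagation delay = 8.8 / 300000000 = 0.0293333 μs.
Transmission budget = 0.119 − 0.0293333 = 0.0896667 μs.
R ≥ L / t_tx = 11456 bits / 8.96667e-08 s = 128 Gbps.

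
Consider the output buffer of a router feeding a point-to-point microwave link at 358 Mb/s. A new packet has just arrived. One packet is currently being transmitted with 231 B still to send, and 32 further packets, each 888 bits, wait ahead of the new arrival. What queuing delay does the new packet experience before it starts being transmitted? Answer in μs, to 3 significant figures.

Each queued packet: L/R = 888/358000000 = 2.48045 μs.
32 queued → 79.3743 μs.
Plus remaining 1848 bits of current packet: 5.16201 μs.
Queuing delay = 84.5 μs.

84.5 μs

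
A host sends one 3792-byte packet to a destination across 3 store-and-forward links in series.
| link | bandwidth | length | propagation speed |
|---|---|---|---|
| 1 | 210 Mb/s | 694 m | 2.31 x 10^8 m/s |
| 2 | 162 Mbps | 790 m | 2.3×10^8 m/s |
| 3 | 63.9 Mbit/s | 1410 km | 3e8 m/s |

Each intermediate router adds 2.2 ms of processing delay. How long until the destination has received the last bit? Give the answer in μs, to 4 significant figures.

9913 μs

L = 3792 × 8 = 30336 bits.
Transmission delays (L/R per hop): 144.457, 187.259, 474.742 μs; sum = 806.458 μs.
Propagation delays (d/s per hop): 3.00433, 3.43478, 4700 μs; sum = 4706.44 μs.
Processing at 2 router(s): 2 × 2.2 ms = 4400 μs.
End-to-end = 9913 μs.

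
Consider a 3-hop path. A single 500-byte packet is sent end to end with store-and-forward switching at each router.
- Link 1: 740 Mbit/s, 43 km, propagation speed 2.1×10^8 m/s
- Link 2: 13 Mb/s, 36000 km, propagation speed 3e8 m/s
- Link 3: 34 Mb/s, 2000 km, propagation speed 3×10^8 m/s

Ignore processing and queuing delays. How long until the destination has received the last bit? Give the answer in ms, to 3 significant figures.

127 ms

L = 500 × 8 = 4000 bits.
Transmission delays (L/R per hop): 0.00540541, 0.307692, 0.117647 ms; sum = 0.430745 ms.
Propagation delays (d/s per hop): 0.204762, 120, 6.66667 ms; sum = 126.871 ms.
End-to-end = 127 ms.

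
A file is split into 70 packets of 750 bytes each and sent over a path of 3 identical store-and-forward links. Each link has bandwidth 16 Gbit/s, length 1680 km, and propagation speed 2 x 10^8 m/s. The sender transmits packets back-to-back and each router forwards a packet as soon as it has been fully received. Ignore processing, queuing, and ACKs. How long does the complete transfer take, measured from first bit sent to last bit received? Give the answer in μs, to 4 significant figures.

Per-hop transmission t_tx = L/R = 6000/16000000000 = 0.375 μs.
Per-hop propagation t_prop = 1680000/200000000 = 8400 μs.
Pipeline fill: first packet needs 3·t_tx to clear all hops; remaining 69 packets each add one t_tx.
Total = (3+70-1)·t_tx + 3·t_prop = 72·0.375 + 3·8400 = 25230 μs.

25230 μs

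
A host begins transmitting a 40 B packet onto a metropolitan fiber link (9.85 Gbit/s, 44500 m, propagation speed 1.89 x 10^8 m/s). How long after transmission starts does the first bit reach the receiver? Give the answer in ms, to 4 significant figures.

First bit experiences only propagation delay: d/s = 44500/189000000 = 0.2354 ms.

0.2354 ms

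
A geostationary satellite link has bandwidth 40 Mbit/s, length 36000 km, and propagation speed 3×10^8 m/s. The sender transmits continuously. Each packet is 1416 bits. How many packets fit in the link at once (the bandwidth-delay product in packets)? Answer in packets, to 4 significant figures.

3390 packets

Propagation delay = 36000000 / 300000000 = 0.12 s.
BDP = R × t_prop = 40000000 × 0.12 = 4800000 bits.
In packets of 1416 bits: 3390 packets.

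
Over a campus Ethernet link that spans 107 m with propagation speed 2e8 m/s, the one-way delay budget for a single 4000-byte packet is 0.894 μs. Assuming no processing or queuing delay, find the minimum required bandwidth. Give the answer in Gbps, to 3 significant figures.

89.1 Gbps

L = 32000 bits.
Propagation delay = 107 / 200000000 = 0.535 μs.
Transmission budget = 0.894 − 0.535 = 0.359 μs.
R ≥ L / t_tx = 32000 bits / 3.59e-07 s = 89.1 Gbps.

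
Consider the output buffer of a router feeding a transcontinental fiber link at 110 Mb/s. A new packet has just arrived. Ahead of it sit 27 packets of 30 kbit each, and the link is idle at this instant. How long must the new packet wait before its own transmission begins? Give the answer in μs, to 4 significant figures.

Each queued packet: L/R = 30000/110000000 = 272.727 μs.
27 queued → 7363.64 μs.
Queuing delay = 7364 μs.

7364 μs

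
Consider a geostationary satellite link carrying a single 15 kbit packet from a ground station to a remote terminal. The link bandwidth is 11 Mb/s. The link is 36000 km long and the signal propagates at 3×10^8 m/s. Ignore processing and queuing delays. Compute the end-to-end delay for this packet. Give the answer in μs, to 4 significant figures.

121400 μs

L = 15000 bits.
Transmission delay = L/R = 15000 / 11000000 = 1363.64 μs.
Propagation delay = d/s = 36000000 m / 300000000 m/s = 120000 μs.
Total = 121400 μs.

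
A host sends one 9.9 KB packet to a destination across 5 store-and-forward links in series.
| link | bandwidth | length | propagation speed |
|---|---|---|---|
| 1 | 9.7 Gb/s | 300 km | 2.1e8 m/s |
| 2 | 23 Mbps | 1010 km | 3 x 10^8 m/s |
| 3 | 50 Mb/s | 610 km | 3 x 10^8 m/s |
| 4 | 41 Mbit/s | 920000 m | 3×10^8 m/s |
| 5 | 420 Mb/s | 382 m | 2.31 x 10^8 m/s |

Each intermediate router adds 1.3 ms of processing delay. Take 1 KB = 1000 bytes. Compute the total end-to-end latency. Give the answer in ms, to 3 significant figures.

L = 79200 bits.
Transmission delays (L/R per hop): 0.00816495, 3.44348, 1.584, 1.93171, 0.188571 ms; sum = 7.15592 ms.
Propagation delays (d/s per hop): 1.42857, 3.36667, 2.03333, 3.06667, 0.00165368 ms; sum = 9.89689 ms.
Processing at 4 router(s): 4 × 1.3 ms = 5.2 ms.
End-to-end = 22.3 ms.

22.3 ms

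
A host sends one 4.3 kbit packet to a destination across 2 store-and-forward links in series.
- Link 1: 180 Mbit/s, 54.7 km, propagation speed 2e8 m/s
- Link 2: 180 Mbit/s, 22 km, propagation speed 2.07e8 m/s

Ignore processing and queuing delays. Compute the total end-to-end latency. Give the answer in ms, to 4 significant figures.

L = 4300 bits.
Transmission delay per hop = L/R = 4300/180000000 = 0.0238889 ms; 2 hops → 0.0477778 ms.
Propagation delays (d/s per hop): 0.2735, 0.10628 ms; sum = 0.37978 ms.
End-to-end = 0.4276 ms.

0.4276 ms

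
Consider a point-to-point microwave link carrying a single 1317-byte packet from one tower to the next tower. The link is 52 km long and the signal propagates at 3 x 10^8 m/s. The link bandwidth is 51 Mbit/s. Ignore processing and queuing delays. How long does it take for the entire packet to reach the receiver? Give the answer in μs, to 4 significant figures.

379.9 μs

L = 1317 × 8 = 10536 bits.
Transmission delay = L/R = 10536 / 51000000 = 206.588 μs.
Propagation delay = d/s = 52000 m / 300000000 m/s = 173.333 μs.
Total = 379.9 μs.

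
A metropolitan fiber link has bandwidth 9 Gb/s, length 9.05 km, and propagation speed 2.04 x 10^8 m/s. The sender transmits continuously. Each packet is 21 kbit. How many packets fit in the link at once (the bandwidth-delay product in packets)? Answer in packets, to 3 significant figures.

19.0 packets

Propagation delay = 9050 / 204000000 = 4.43627e-05 s.
BDP = R × t_prop = 9000000000 × 4.43627e-05 = 399265 bits.
In packets of 21000 bits: 19.0 packets.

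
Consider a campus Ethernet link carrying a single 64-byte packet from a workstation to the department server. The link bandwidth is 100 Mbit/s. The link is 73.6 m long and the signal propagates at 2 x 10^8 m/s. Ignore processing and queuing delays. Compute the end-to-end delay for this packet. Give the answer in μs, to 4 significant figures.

5.488 μs

L = 64 × 8 = 512 bits.
Transmission delay = L/R = 512 / 100000000 = 5.12 μs.
Propagation delay = d/s = 73.6 m / 200000000 m/s = 0.368 μs.
Total = 5.488 μs.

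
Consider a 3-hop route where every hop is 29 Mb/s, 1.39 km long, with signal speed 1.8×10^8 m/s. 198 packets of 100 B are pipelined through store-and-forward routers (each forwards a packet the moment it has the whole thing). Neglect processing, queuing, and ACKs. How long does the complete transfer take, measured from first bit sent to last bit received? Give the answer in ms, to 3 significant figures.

Per-hop transmission t_tx = L/R = 800/29000000 = 0.0275862 ms.
Per-hop propagation t_prop = 1390/180000000 = 0.00772222 ms.
Pipeline fill: first packet needs 3·t_tx to clear all hops; remaining 197 packets each add one t_tx.
Total = (3+198-1)·t_tx + 3·t_prop = 200·0.0275862 + 3·0.00772222 = 5.54 ms.

5.54 ms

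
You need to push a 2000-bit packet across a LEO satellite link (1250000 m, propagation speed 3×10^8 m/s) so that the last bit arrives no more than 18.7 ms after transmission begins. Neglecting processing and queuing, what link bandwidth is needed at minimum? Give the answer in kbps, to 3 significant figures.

138 kbps

Propagation delay = 1250000 / 300000000 = 4.16667 ms.
Transmission budget = 18.7 − 4.16667 = 14.5333 ms.
R ≥ L / t_tx = 2000 bits / 0.0145333 s = 138 kbps.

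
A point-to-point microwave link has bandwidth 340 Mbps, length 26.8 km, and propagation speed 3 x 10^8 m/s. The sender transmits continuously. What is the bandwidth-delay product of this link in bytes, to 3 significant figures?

3800 bytes

Propagation delay = 26800 / 300000000 = 8.93333e-05 s.
BDP = R × t_prop = 340000000 × 8.93333e-05 = 30373.3 bits.
In bytes: 30373.3/8 = 3800 bytes.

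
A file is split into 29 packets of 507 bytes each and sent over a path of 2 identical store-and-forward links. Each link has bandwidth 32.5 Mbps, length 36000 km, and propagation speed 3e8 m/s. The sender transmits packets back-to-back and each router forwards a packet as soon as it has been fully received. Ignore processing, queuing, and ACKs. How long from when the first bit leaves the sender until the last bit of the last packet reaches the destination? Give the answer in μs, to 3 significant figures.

244000 μs

Per-hop transmission t_tx = L/R = 4056/32500000 = 124.8 μs.
Per-hop propagation t_prop = 36000000/300000000 = 120000 μs.
Pipeline fill: first packet needs 2·t_tx to clear all hops; remaining 28 packets each add one t_tx.
Total = (2+29-1)·t_tx + 2·t_prop = 30·124.8 + 2·120000 = 244000 μs.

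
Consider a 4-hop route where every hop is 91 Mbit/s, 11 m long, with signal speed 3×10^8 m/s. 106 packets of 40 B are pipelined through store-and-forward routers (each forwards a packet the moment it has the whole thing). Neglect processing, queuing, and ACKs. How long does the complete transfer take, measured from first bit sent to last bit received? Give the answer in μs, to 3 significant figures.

Per-hop transmission t_tx = L/R = 320/91000000 = 3.51648 μs.
Per-hop propagation t_prop = 11/300000000 = 0.0366667 μs.
Pipeline fill: first packet needs 4·t_tx to clear all hops; remaining 105 packets each add one t_tx.
Total = (4+106-1)·t_tx + 4·t_prop = 109·3.51648 + 4·0.0366667 = 383 μs.

383 μs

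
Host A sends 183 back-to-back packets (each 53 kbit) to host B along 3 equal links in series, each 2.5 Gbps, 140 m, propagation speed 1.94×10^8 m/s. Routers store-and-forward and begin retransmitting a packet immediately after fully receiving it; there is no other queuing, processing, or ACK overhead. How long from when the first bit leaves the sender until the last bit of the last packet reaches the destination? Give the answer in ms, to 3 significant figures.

3.92 ms

Per-hop transmission t_tx = L/R = 53000/2500000000 = 0.0212 ms.
Per-hop propagation t_prop = 140/194000000 = 0.000721649 ms.
Pipeline fill: first packet needs 3·t_tx to clear all hops; remaining 182 packets each add one t_tx.
Total = (3+183-1)·t_tx + 3·t_prop = 185·0.0212 + 3·0.000721649 = 3.92 ms.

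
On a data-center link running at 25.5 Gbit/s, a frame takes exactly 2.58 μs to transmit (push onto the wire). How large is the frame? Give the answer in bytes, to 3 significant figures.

8220 bytes

L = R × t_tx = 25500000000 b/s × 2.58e-06 s = 65790 bits.
In bytes: 65790 / 8 = 8220 bytes.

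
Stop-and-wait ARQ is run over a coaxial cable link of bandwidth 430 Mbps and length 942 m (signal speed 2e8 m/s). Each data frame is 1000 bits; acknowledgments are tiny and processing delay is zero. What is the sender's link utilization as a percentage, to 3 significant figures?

19.8 %

t_tx = L/R = 1000/430000000 = 2.32558e-06 s.
t_prop = 942/200000000 = 4.71e-06 s; RTT = 9.42e-06 s.
Cycle = t_tx + RTT = 1.17456e-05 s.
Utilization = t_tx / cycle = 2.32558e-06/1.17456e-05 = 19.8 %.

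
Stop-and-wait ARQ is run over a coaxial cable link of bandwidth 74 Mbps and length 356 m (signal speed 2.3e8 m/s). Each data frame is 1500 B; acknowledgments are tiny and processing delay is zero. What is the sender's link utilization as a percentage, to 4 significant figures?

98.13 %

t_tx = L/R = 12000/74000000 = 0.000162162 s.
t_prop = 356/2.3e+08 = 1.54783e-06 s; RTT = 3.09565e-06 s.
Cycle = t_tx + RTT = 0.000165258 s.
Utilization = t_tx / cycle = 0.000162162/0.000165258 = 98.13 %.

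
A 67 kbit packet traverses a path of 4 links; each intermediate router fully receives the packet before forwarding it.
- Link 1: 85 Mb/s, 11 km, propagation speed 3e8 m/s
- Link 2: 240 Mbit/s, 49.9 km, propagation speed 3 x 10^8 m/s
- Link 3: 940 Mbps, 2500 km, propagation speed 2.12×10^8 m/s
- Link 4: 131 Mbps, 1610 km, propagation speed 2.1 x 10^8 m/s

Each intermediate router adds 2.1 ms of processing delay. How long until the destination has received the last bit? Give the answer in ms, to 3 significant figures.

27.6 ms

L = 67000 bits.
Transmission delays (L/R per hop): 0.788235, 0.279167, 0.0712766, 0.51145 ms; sum = 1.65013 ms.
Propagation delays (d/s per hop): 0.0366667, 0.166333, 11.7925, 7.66667 ms; sum = 19.6621 ms.
Processing at 3 router(s): 3 × 2.1 ms = 6.3 ms.
End-to-end = 27.6 ms.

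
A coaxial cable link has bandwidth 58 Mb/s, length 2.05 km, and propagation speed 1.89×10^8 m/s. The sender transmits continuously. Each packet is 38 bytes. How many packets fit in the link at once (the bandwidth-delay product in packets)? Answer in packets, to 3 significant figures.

Propagation delay = 2050 / 189000000 = 1.08466e-05 s.
BDP = R × t_prop = 58000000 × 1.08466e-05 = 629.101 bits.
In packets of 304 bits: 2.07 packets.

2.07 packets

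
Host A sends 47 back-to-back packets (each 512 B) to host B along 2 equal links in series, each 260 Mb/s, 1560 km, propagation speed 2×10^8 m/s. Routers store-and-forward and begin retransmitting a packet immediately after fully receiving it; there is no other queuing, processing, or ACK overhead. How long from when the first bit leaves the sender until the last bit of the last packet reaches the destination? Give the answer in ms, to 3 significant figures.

16.4 ms

Per-hop transmission t_tx = L/R = 4096/260000000 = 0.0157538 ms.
Per-hop propagation t_prop = 1560000/200000000 = 7.8 ms.
Pipeline fill: first packet needs 2·t_tx to clear all hops; remaining 46 packets each add one t_tx.
Total = (2+47-1)·t_tx + 2·t_prop = 48·0.0157538 + 2·7.8 = 16.4 ms.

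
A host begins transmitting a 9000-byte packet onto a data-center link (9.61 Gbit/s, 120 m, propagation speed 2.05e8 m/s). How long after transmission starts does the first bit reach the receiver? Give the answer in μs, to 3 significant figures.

First bit experiences only propagation delay: d/s = 120/2.05e+08 = 0.585 μs.

0.585 μs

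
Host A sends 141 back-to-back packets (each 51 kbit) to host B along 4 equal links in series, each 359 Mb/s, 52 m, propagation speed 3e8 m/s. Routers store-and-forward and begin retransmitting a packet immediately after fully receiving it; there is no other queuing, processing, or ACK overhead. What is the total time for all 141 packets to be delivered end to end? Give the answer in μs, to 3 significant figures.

20500 μs

Per-hop transmission t_tx = L/R = 51000/359000000 = 142.061 μs.
Per-hop propagation t_prop = 52/300000000 = 0.173333 μs.
Pipeline fill: first packet needs 4·t_tx to clear all hops; remaining 140 packets each add one t_tx.
Total = (4+141-1)·t_tx + 4·t_prop = 144·142.061 + 4·0.173333 = 20500 μs.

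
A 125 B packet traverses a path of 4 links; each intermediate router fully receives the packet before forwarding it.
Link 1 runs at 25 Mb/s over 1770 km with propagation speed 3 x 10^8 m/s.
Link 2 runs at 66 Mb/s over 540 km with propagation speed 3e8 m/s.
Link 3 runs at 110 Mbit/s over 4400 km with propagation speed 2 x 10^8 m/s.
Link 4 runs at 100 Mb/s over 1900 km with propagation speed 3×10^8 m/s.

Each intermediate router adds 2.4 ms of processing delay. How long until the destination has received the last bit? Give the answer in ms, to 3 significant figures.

43.3 ms

L = 125 × 8 = 1000 bits.
Transmission delays (L/R per hop): 0.04, 0.0151515, 0.00909091, 0.01 ms; sum = 0.0742424 ms.
Propagation delays (d/s per hop): 5.9, 1.8, 22, 6.33333 ms; sum = 36.0333 ms.
Processing at 3 router(s): 3 × 2.4 ms = 7.2 ms.
End-to-end = 43.3 ms.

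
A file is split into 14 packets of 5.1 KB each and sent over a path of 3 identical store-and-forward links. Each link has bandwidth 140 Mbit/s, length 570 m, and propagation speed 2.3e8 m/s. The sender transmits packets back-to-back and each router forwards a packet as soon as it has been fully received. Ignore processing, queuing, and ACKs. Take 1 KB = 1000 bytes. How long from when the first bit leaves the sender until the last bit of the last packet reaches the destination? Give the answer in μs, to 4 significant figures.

4670 μs

Per-hop transmission t_tx = L/R = 40800/140000000 = 291.429 μs.
Per-hop propagation t_prop = 570/2.3e+08 = 2.47826 μs.
Pipeline fill: first packet needs 3·t_tx to clear all hops; remaining 13 packets each add one t_tx.
Total = (3+14-1)·t_tx + 3·t_prop = 16·291.429 + 3·2.47826 = 4670 μs.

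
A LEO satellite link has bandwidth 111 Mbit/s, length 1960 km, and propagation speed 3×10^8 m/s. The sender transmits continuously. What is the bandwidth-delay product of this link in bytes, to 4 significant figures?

Propagation delay = 1960000 / 300000000 = 0.00653333 s.
BDP = R × t_prop = 111000000 × 0.00653333 = 725200 bits.
In bytes: 725200/8 = 90650 bytes.

90650 bytes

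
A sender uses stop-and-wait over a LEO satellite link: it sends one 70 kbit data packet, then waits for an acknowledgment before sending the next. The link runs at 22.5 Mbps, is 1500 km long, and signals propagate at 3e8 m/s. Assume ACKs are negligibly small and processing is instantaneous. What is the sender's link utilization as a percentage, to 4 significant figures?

23.73 %

t_tx = L/R = 70000/22500000 = 0.00311111 s.
t_prop = 1500000/300000000 = 0.005 s; RTT = 0.01 s.
Cycle = t_tx + RTT = 0.0131111 s.
Utilization = t_tx / cycle = 0.00311111/0.0131111 = 23.73 %.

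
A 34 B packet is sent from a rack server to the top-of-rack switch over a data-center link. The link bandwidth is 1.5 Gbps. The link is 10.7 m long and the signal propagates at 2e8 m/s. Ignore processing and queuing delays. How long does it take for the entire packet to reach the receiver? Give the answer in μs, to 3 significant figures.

0.235 μs

L = 34 × 8 = 272 bits.
Transmission delay = L/R = 272 / 1500000000 = 0.181333 μs.
Propagation delay = d/s = 10.7 m / 200000000 m/s = 0.0535 μs.
Total = 0.235 μs.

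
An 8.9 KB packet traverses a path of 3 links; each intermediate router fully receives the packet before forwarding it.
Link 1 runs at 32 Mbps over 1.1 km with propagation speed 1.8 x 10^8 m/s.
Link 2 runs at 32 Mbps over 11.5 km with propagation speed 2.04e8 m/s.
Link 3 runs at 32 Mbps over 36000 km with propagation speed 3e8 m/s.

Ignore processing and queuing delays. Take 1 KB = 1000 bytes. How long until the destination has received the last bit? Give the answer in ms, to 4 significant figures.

126.7 ms

L = 71200 bits.
Transmission delay per hop = L/R = 71200/32000000 = 2.225 ms; 3 hops → 6.675 ms.
Propagation delays (d/s per hop): 0.00611111, 0.0563725, 120 ms; sum = 120.062 ms.
End-to-end = 126.7 ms.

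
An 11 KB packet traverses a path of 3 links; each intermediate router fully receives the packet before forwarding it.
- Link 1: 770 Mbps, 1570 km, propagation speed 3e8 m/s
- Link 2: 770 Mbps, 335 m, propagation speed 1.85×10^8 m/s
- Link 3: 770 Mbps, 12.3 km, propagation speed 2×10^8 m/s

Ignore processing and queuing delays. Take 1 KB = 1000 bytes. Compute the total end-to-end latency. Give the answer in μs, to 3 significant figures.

L = 88000 bits.
Transmission delay per hop = L/R = 88000/770000000 = 114.286 μs; 3 hops → 342.857 μs.
Propagation delays (d/s per hop): 5233.33, 1.81081, 61.5 μs; sum = 5296.64 μs.
End-to-end = 5640 μs.

5640 μs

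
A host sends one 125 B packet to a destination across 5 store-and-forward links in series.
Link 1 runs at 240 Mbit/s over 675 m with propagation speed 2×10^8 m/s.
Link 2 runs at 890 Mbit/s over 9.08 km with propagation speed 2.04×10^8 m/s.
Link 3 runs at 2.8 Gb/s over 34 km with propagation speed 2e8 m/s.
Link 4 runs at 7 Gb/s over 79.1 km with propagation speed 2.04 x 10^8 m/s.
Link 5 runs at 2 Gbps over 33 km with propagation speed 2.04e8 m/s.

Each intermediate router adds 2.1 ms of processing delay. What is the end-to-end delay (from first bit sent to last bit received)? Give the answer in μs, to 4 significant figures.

L = 125 × 8 = 1000 bits.
Transmission delays (L/R per hop): 4.16667, 1.1236, 0.357143, 0.142857, 0.5 μs; sum = 6.29026 μs.
Propagation delays (d/s per hop): 3.375, 44.5098, 170, 387.745, 161.765 μs; sum = 767.395 μs.
Processing at 4 router(s): 4 × 2.1 ms = 8400 μs.
End-to-end = 9174 μs.

9174 μs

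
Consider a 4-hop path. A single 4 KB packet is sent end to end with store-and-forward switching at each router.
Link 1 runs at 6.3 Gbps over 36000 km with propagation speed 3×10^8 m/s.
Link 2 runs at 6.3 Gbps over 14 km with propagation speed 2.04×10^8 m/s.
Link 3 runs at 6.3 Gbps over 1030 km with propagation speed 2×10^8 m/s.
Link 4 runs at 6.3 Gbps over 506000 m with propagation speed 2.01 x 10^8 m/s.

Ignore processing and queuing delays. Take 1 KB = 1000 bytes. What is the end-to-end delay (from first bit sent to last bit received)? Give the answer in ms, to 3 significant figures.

128 ms

L = 32000 bits.
Transmission delay per hop = L/R = 32000/6300000000 = 0.00507937 ms; 4 hops → 0.0203175 ms.
Propagation delays (d/s per hop): 120, 0.0686275, 5.15, 2.51741 ms; sum = 127.736 ms.
End-to-end = 128 ms.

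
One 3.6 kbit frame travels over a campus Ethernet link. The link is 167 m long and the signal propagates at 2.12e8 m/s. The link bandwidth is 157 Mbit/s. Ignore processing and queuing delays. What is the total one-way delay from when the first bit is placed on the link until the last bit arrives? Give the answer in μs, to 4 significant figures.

L = 3600 bits.
Transmission delay = L/R = 3600 / 157000000 = 22.9299 μs.
Propagation delay = d/s = 167 m / 212000000 m/s = 0.787736 μs.
Total = 23.72 μs.

23.72 μs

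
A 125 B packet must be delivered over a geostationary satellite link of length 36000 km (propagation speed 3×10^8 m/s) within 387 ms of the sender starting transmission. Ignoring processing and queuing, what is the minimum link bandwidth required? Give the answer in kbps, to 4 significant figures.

3.745 kbps

L = 1000 bits.
Propagation delay = 36000000 / 300000000 = 120 ms.
Transmission budget = 387 − 120 = 267 ms.
R ≥ L / t_tx = 1000 bits / 0.267 s = 3.745 kbps.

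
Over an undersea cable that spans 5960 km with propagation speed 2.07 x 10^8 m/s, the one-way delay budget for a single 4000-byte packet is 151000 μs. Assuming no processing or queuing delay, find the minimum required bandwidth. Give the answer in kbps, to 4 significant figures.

261.8 kbps

L = 32000 bits.
Propagation delay = 5960000 / 2.07e+08 = 28792.3 μs.
Transmission budget = 151000 − 28792.3 = 122208 μs.
R ≥ L / t_tx = 32000 bits / 0.122208 s = 261.8 kbps.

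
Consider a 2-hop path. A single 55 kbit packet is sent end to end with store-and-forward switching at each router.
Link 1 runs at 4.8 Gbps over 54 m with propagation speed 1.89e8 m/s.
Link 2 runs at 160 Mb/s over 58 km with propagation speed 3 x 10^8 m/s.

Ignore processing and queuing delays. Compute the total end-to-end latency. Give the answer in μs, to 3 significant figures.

L = 55000 bits.
Transmission delays (L/R per hop): 11.4583, 343.75 μs; sum = 355.208 μs.
Propagation delays (d/s per hop): 0.285714, 193.333 μs; sum = 193.619 μs.
End-to-end = 549 μs.

549 μs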